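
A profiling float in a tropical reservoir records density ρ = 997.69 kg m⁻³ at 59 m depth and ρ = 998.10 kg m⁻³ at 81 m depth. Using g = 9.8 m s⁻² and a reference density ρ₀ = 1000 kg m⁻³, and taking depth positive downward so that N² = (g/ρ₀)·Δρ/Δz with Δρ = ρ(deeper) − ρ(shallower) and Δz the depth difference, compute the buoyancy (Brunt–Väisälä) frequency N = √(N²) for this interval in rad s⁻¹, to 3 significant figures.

0.0135 rad s⁻¹

Δρ = 998.10 − 997.69 = 0.41 kg m⁻³ over Δz = 81 − 59 = 22 m.
N² = (9.8/1000) × (0.41/22) = 1.8264 × 10⁻⁴ s⁻².
N = √(1.8264 × 10⁻⁴) = 0.013514 rad s⁻¹ ≈ 0.0135 rad s⁻¹.
N² > 0, so the interval is statically stable.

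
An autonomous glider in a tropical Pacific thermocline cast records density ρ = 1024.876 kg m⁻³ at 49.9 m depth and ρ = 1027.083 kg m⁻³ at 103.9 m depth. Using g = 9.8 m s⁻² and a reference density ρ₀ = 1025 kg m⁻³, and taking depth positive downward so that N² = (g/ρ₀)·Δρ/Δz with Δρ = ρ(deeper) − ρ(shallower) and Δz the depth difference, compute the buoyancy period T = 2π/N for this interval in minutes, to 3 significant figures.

5.30 min

Δρ = 1027.083 − 1024.876 = 2.207 kg m⁻³ over Δz = 103.9 − 49.9 = 54 m.
N² = (9.8/1025) × (2.207/54) = 3.9076 × 10⁻⁴ s⁻².
N = √(3.9076 × 10⁻⁴) = 0.019768 rad s⁻¹, so T = 2π/N = 317.85 s = 5.2975 min ≈ 5.30 min.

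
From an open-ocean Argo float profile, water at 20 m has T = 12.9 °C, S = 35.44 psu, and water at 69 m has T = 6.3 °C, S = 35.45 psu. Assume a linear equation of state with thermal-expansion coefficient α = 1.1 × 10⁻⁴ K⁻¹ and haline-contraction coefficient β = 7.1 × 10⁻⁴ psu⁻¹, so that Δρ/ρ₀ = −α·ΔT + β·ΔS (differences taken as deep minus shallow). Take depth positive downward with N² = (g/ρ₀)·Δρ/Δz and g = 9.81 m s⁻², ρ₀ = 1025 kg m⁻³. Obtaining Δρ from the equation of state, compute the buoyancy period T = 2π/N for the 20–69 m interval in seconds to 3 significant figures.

519 s

ΔT = -6.6 K, ΔS = +0.01 psu (deep − shallow).
Δρ/ρ₀ = −αΔT + βΔS = 7.26 × 10⁻⁴ + 7.10 × 10⁻⁶ = 7.331 × 10⁻⁴, so Δρ ≈ 0.7514 kg m⁻³.
N² = (g/ρ₀)·Δρ/Δz = g·(Δρ/ρ₀)/Δz = 9.81 × 7.331 × 10⁻⁴ / 49 = 1.4677 × 10⁻⁴ s⁻².
N = √(1.4677 × 10⁻⁴) = 0.012115 rad s⁻¹ → T = 2π/N = 518.63 s ≈ 519 s.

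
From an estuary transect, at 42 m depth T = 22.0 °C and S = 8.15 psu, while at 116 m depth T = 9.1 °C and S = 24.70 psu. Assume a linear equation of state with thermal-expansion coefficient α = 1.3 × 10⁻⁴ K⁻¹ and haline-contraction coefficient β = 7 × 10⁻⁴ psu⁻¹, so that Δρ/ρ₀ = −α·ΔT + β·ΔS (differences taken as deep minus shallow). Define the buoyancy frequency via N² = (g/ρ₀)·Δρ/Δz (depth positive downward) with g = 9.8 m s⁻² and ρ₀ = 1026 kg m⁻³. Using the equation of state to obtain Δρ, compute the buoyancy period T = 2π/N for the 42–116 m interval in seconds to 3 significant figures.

ΔT = -12.9 K, ΔS = +16.55 psu (deep − shallow).
Δρ/ρ₀ = −αΔT + βΔS = 1.677 × 10⁻³ + 0.011585 = 0.013262, so Δρ ≈ 13.61 kg m⁻³.
N² = (g/ρ₀)·Δρ/Δz = g·(Δρ/ρ₀)/Δz = 9.8 × 0.013262 / 74 = 1.7563 × 10⁻³ s⁻².
N = √(1.7563 × 10⁻³) = 0.041908 rad s⁻¹ → T = 2π/N = 149.93 s ≈ 150 s.

150 s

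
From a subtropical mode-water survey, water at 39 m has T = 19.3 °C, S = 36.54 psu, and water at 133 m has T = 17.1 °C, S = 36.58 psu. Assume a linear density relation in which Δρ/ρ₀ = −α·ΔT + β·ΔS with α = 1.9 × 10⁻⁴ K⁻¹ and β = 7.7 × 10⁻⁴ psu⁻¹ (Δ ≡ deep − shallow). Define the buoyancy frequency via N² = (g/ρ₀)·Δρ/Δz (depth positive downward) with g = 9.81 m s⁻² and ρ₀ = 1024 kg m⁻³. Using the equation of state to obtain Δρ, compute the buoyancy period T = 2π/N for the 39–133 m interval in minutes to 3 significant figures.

ΔT = -2.2 K, ΔS = +0.04 psu (deep − shallow).
Δρ/ρ₀ = −αΔT + βΔS = 4.18 × 10⁻⁴ + 3.08 × 10⁻⁵ = 4.488 × 10⁻⁴, so Δρ ≈ 0.4596 kg m⁻³.
N² = (g/ρ₀)·Δρ/Δz = g·(Δρ/ρ₀)/Δz = 9.81 × 4.488 × 10⁻⁴ / 94 = 4.6838 × 10⁻⁵ s⁻².
N = √(4.6838 × 10⁻⁵) = 6.8438 × 10⁻³ rad s⁻¹ → T = 2π/N = 918.08 s = 15.301 min ≈ 15.3 min.

15.3 min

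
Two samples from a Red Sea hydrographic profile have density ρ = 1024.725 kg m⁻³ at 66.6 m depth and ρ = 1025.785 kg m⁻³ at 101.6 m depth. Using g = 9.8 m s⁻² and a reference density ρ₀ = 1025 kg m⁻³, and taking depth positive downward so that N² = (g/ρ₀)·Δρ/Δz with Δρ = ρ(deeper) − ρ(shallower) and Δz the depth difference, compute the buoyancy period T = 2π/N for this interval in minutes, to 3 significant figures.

Δρ = 1025.785 − 1024.725 = 1.060 kg m⁻³ over Δz = 101.6 − 66.6 = 35 m.
N² = (9.8/1025) × (1.060/35) = 2.8956 × 10⁻⁴ s⁻².
N = √(2.8956 × 10⁻⁴) = 0.017016 rad s⁻¹, so T = 2π/N = 369.25 s = 6.1542 min ≈ 6.15 min.
A positive N² confirms static stability across the interval.

6.15 min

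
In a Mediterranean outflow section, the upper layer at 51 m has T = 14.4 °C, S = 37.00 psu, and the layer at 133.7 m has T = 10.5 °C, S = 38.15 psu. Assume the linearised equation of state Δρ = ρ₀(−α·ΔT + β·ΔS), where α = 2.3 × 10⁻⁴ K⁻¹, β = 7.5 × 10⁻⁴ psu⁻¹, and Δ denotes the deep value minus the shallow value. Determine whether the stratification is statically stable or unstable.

ΔT = 10.5 − 14.4 = -3.9 K and ΔS = 38.15 − 37.00 = +1.15 psu (deep − shallow).
−αΔT = 8.97 × 10⁻⁴; βΔS = 8.625 × 10⁻⁴; sum Δρ/ρ₀ = 1.7595 × 10⁻³.
Δρ/ρ₀ > 0, so Δρ > 0: deeper water is denser → statically stable.

stable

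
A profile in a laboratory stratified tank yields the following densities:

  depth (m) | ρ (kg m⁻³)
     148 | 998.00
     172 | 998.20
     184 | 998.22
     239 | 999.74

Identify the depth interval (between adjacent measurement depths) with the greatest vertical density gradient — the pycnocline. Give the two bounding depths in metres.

Compute the density gradient over each adjacent pair:
  148–172 m: Δρ/Δz = 0.20/24 = 8.3 × 10⁻³ kg m⁻⁴
  172–184 m: Δρ/Δz = 0.02/12 = 1.7 × 10⁻³ kg m⁻⁴
  184–239 m: Δρ/Δz = 1.52/55 = 0.028 kg m⁻⁴
The largest gradient is in the 184–239 m interval — the pycnocline.

184–239 m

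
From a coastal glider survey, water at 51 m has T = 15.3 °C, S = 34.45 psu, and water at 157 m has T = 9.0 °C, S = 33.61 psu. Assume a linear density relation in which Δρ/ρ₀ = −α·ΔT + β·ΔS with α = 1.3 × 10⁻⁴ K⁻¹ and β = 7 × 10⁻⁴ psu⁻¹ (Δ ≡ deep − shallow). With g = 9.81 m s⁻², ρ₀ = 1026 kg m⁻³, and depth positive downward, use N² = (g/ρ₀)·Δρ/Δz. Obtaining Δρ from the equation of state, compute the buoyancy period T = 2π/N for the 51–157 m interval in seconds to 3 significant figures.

1.36 × 10³ s

ΔT = -6.3 K, ΔS = -0.84 psu (deep − shallow).
Δρ/ρ₀ = −αΔT + βΔS = 8.19 × 10⁻⁴ − 5.88 × 10⁻⁴ = 2.31 × 10⁻⁴, so Δρ ≈ 0.2370 kg m⁻³.
N² = (g/ρ₀)·Δρ/Δz = g·(Δρ/ρ₀)/Δz = 9.81 × 2.31 × 10⁻⁴ / 106 = 2.1378 × 10⁻⁵ s⁻².
N = √(2.1378 × 10⁻⁵) = 4.6236 × 10⁻³ rad s⁻¹ → T = 2π/N = 1.3589 × 10³ s ≈ 1.36 × 10³ s.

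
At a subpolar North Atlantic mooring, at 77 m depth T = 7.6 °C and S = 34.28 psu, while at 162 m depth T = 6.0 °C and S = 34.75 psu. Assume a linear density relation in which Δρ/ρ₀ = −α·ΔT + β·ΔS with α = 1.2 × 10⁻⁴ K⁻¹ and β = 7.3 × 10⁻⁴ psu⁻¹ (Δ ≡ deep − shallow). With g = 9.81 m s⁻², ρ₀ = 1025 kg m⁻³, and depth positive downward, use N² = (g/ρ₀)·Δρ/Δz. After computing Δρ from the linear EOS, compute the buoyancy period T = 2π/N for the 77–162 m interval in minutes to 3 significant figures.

ΔT = -1.6 K, ΔS = +0.47 psu (deep − shallow).
Δρ/ρ₀ = −αΔT + βΔS = 1.92 × 10⁻⁴ + 3.431 × 10⁻⁴ = 5.351 × 10⁻⁴, so Δρ ≈ 0.5485 kg m⁻³.
N² = (g/ρ₀)·Δρ/Δz = g·(Δρ/ρ₀)/Δz = 9.81 × 5.351 × 10⁻⁴ / 85 = 6.1757 × 10⁻⁵ s⁻².
N = √(6.1757 × 10⁻⁵) = 7.8586 × 10⁻³ rad s⁻¹ → T = 2π/N = 799.53 s = 13.325 min ≈ 13.3 min.

13.3 min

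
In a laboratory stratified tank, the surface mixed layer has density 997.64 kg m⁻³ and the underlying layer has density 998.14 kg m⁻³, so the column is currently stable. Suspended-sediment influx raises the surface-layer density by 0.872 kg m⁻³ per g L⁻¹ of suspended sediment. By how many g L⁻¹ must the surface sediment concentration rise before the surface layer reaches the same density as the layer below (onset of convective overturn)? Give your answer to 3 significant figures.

0.573 g L⁻¹

Density deficit of the surface layer: 998.14 − 997.64 = 0.5 kg m⁻³.
Required change = 0.5 / 0.872 = 0.573 g L⁻¹.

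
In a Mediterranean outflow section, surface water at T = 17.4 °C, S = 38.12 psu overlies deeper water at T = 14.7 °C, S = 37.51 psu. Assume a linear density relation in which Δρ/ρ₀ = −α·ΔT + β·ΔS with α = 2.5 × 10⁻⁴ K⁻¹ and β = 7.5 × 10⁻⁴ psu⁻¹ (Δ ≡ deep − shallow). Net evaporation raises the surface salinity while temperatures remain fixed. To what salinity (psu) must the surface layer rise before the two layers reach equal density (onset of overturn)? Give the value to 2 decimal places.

Neutral buoyancy requires −α(T_deep − T_surf) + β(S_deep − S_surf′) = 0.
S_surf′ = S_deep − (α/β)·ΔT = 37.51 − (2.5 × 10⁻⁴/7.5 × 10⁻⁴)·(-2.7) = 38.4100 psu.
Increase required: 38.4100 − 38.12 = 0.2900 psu.

38.41 psu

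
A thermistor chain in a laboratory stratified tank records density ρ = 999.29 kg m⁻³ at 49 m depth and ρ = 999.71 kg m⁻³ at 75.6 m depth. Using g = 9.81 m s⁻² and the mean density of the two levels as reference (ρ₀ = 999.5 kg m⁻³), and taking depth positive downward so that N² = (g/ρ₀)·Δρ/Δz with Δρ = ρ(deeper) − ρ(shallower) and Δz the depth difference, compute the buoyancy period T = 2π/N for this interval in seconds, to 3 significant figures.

Δρ = 999.71 − 999.29 = 0.42 kg m⁻³ over Δz = 75.6 − 49 = 26.6 m.
N² = (9.81/999.5) × (0.42/26.6) = 1.5497 × 10⁻⁴ s⁻².
N = √(1.5497 × 10⁻⁴) = 0.012449 rad s⁻¹, so T = 2π/N = 504.71 s ≈ 505 s.

505 s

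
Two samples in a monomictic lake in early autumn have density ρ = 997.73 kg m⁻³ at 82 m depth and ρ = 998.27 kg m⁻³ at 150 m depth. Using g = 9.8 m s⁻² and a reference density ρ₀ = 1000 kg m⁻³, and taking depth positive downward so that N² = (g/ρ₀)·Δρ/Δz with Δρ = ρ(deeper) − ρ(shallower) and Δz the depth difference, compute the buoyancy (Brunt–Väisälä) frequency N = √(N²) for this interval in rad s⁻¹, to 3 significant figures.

Δρ = 998.27 − 997.73 = 0.54 kg m⁻³ over Δz = 150 − 82 = 68 m.
N² = (9.8/1000) × (0.54/68) = 7.7824 × 10⁻⁵ s⁻².
N = √(7.7824 × 10⁻⁵) = 8.8218 × 10⁻³ rad s⁻¹ ≈ 8.82 × 10⁻³ rad s⁻¹.

8.82 × 10⁻³ rad s⁻¹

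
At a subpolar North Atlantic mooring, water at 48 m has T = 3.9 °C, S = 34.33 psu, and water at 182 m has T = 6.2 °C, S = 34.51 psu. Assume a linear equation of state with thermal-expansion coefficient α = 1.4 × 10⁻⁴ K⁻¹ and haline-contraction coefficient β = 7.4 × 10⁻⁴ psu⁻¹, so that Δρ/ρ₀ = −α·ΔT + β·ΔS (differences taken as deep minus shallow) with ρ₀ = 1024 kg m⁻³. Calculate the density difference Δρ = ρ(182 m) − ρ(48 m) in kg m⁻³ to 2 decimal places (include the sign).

-0.19 kg m⁻³

ΔT = +2.3 K, ΔS = +0.18 psu (deep − shallow).
Δρ/ρ₀ = −(1.4 × 10⁻⁴)(+2.3) + (7.4 × 10⁻⁴)(+0.18) = -1.888 × 10⁻⁴.
Δρ = 1024 × (-1.888 × 10⁻⁴) = -0.19 kg m⁻³.
Negative Δρ: lighter below, statically unstable.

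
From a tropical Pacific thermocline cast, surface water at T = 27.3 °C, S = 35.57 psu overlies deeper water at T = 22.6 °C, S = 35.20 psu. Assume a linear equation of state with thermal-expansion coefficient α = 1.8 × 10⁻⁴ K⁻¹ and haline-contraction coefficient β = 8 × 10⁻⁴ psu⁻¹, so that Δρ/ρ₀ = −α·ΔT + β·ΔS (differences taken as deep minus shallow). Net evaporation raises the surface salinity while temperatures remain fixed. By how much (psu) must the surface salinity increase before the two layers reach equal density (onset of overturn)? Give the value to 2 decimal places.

Neutral buoyancy requires −α(T_deep − T_surf) + β(S_deep − S_surf′) = 0.
S_surf′ = S_deep − (α/β)·ΔT = 35.20 − (1.8 × 10⁻⁴/8 × 10⁻⁴)·(-4.7) = 36.2575 psu.
Increase required: 36.2575 − 35.57 = 0.6875 psu.

0.69 psu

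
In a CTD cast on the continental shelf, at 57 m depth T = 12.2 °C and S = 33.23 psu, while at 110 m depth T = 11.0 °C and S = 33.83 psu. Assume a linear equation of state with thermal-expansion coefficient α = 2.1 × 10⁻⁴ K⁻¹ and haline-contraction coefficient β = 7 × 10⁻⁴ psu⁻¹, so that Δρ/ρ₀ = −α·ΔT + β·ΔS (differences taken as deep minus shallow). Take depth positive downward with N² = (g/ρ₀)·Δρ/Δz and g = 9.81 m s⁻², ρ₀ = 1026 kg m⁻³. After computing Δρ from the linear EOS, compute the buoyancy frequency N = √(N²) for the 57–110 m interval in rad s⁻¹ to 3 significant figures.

ΔT = -1.2 K, ΔS = +0.60 psu (deep − shallow).
Δρ/ρ₀ = −αΔT + βΔS = 2.52 × 10⁻⁴ + 4.20 × 10⁻⁴ = 6.72 × 10⁻⁴, so Δρ ≈ 0.6895 kg m⁻³.
N² = (g/ρ₀)·Δρ/Δz = g·(Δρ/ρ₀)/Δz = 9.81 × 6.72 × 10⁻⁴ / 53 = 1.2438 × 10⁻⁴ s⁻².
N = √(1.2438 × 10⁻⁴) = 0.011153 rad s⁻¹ ≈ 0.0112 rad s⁻¹.

0.0112 rad s⁻¹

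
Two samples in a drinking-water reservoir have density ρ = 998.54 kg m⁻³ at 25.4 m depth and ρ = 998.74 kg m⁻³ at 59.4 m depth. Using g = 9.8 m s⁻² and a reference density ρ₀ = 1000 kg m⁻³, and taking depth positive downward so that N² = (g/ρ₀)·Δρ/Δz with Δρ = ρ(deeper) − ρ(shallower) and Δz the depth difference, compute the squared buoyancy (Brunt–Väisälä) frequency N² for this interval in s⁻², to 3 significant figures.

Δρ = 998.74 − 998.54 = 0.20 kg m⁻³ over Δz = 59.4 − 25.4 = 34 m.
N² = (9.8/1000) × (0.20/34) = 5.7647 × 10⁻⁵ s⁻² ≈ 5.76 × 10⁻⁵ s⁻².

5.76 × 10⁻⁵ s⁻²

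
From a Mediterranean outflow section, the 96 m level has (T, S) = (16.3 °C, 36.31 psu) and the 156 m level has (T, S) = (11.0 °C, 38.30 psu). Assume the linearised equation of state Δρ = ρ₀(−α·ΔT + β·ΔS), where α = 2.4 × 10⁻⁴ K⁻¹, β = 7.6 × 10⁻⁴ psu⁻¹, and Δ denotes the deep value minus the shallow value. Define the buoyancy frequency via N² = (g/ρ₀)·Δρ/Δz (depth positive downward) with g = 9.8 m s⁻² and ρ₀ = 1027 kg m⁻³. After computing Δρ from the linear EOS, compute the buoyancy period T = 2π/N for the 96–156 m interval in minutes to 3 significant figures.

ΔT = -5.3 K, ΔS = +1.99 psu (deep − shallow).
Δρ/ρ₀ = −αΔT + βΔS = 1.272 × 10⁻³ + 1.5124 × 10⁻³ = 2.7844 × 10⁻³, so Δρ ≈ 2.860 kg m⁻³.
N² = (g/ρ₀)·Δρ/Δz = g·(Δρ/ρ₀)/Δz = 9.8 × 2.7844 × 10⁻³ / 60 = 4.5479 × 10⁻⁴ s⁻².
N = √(4.5479 × 10⁻⁴) = 0.021326 rad s⁻¹ → T = 2π/N = 294.63 s = 4.9105 min ≈ 4.91 min.

4.91 min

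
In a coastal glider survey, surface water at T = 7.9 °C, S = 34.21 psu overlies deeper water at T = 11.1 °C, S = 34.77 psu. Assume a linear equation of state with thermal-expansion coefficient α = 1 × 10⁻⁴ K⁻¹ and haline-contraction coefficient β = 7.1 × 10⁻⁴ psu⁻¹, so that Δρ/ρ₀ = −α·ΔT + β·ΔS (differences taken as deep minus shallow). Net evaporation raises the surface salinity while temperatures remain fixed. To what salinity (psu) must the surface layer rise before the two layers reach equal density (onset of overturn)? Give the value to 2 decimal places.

Neutral buoyancy requires −α(T_deep − T_surf) + β(S_deep − S_surf′) = 0.
S_surf′ = S_deep − (α/β)·ΔT = 34.77 − (1 × 10⁻⁴/7.1 × 10⁻⁴)·(+3.2) = 34.3193 psu.
Increase required: 34.3193 − 34.21 = 0.1093 psu.

34.32 psu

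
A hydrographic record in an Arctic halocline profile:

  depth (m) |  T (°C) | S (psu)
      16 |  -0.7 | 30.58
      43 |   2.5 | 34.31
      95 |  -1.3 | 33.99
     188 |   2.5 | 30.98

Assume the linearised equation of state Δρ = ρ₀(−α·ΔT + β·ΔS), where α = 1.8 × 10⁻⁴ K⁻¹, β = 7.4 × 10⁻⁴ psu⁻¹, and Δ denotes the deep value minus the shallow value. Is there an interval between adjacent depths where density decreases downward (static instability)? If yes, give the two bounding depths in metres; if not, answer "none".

Evaluate Δρ/ρ₀ = −αΔT + βΔS across each adjacent pair:
  16–43 m: −αΔT+βΔS = −(1.8 × 10⁻⁴)(+3.2)+(7.4 × 10⁻⁴)(+3.73) = 2.2 × 10⁻³ → stable
  43–95 m: −αΔT+βΔS = −(1.8 × 10⁻⁴)(-3.8)+(7.4 × 10⁻⁴)(-0.32) = 4.5 × 10⁻⁴ → stable
  95–188 m: −αΔT+βΔS = −(1.8 × 10⁻⁴)(+3.8)+(7.4 × 10⁻⁴)(-3.01) = -2.9 × 10⁻³ → UNSTABLE
The 95–188 m interval has Δρ < 0: lighter water underlies denser water.

95–188 m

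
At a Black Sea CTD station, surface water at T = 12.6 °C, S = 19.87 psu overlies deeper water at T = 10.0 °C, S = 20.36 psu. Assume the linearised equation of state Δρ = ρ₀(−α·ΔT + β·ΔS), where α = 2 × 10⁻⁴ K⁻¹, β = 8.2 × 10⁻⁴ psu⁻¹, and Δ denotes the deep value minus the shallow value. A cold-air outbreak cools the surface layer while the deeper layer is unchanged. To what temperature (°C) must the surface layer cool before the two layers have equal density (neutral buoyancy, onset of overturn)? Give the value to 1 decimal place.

Neutral buoyancy requires Δρ = 0, i.e. −α(T_deep − T_surf′) + β(S_deep − S_surf) = 0.
T_surf′ = T_deep − (β/α)·ΔS = 10.0 − (8.2 × 10⁻⁴/2 × 10⁻⁴)·(+0.49) = 7.991 °C.
Cooling required: 12.6 − (7.991) = 4.609 °C.

8.0 °C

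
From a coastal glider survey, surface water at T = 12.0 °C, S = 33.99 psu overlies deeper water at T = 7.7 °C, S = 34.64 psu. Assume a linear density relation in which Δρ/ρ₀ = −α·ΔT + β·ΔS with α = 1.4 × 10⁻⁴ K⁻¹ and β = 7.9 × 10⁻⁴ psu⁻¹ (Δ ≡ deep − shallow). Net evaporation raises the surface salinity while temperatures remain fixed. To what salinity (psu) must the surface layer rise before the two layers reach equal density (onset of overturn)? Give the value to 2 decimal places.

Neutral buoyancy requires −α(T_deep − T_surf) + β(S_deep − S_surf′) = 0.
S_surf′ = S_deep − (α/β)·ΔT = 34.64 − (1.4 × 10⁻⁴/7.9 × 10⁻⁴)·(-4.3) = 35.4020 psu.
Increase required: 35.4020 − 33.99 = 1.4120 psu.

35.40 psu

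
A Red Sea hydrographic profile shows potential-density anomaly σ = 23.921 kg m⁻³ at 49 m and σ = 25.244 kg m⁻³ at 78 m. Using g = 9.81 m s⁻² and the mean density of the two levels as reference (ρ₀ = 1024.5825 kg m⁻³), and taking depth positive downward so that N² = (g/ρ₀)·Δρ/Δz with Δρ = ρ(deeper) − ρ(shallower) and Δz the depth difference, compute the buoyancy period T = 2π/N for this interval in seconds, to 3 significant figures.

Δρ = 1025.244 − 1023.921 = 1.323 kg m⁻³ over Δz = 78 − 49 = 29 m.
N² = (9.81/1024.5825) × (1.323/29) = 4.3680 × 10⁻⁴ s⁻².
N = √(4.3680 × 10⁻⁴) = 0.020900 rad s⁻¹, so T = 2π/N = 300.63 s ≈ 301 s.
Since Δρ > 0 the layer is stably stratified.

301 s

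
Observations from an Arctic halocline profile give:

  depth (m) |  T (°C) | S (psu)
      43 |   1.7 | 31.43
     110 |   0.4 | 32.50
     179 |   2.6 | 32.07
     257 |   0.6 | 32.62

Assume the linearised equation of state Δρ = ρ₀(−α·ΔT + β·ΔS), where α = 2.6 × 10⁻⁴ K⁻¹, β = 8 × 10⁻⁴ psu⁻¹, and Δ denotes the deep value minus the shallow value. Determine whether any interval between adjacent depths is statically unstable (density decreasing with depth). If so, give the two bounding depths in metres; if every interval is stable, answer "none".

Evaluate Δρ/ρ₀ = −αΔT + βΔS across each adjacent pair:
  43–110 m: −αΔT+βΔS = −(2.6 × 10⁻⁴)(-1.3)+(8 × 10⁻⁴)(+1.07) = 1.2 × 10⁻³ → stable
  110–179 m: −αΔT+βΔS = −(2.6 × 10⁻⁴)(+2.2)+(8 × 10⁻⁴)(-0.43) = -9.2 × 10⁻⁴ → UNSTABLE
  179–257 m: −αΔT+βΔS = −(2.6 × 10⁻⁴)(-2.0)+(8 × 10⁻⁴)(+0.55) = 9.6 × 10⁻⁴ → stable
The 110–179 m interval has Δρ < 0: lighter water underlies denser water.

110–179 m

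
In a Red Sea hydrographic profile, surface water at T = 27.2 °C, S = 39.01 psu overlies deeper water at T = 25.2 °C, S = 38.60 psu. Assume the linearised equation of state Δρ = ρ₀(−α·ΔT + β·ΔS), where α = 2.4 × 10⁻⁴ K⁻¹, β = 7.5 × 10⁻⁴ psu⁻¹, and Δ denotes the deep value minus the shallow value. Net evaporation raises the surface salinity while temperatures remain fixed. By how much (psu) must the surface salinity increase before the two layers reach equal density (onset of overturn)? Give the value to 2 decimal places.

0.23 psu

Neutral buoyancy requires −α(T_deep − T_surf) + β(S_deep − S_surf′) = 0.
S_surf′ = S_deep − (α/β)·ΔT = 38.60 − (2.4 × 10⁻⁴/7.5 × 10⁻⁴)·(-2.0) = 39.2400 psu.
Increase required: 39.2400 − 39.01 = 0.2300 psu.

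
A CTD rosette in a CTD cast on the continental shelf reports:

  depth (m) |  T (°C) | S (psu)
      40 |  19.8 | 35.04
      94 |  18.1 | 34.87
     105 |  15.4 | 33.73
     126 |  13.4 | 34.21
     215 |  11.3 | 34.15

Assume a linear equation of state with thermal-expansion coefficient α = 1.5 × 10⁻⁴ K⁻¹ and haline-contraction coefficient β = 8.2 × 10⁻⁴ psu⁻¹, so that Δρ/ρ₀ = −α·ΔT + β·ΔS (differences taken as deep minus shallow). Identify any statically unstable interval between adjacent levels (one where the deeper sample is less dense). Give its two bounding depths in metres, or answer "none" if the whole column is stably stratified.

94–105 m

Evaluate Δρ/ρ₀ = −αΔT + βΔS across each adjacent pair:
  40–94 m: −αΔT+βΔS = −(1.5 × 10⁻⁴)(-1.7)+(8.2 × 10⁻⁴)(-0.17) = 1.2 × 10⁻⁴ → stable
  94–105 m: −αΔT+βΔS = −(1.5 × 10⁻⁴)(-2.7)+(8.2 × 10⁻⁴)(-1.14) = -5.3 × 10⁻⁴ → UNSTABLE
  105–126 m: −αΔT+βΔS = −(1.5 × 10⁻⁴)(-2.0)+(8.2 × 10⁻⁴)(+0.48) = 6.9 × 10⁻⁴ → stable
  126–215 m: −αΔT+βΔS = −(1.5 × 10⁻⁴)(-2.1)+(8.2 × 10⁻⁴)(-0.06) = 2.7 × 10⁻⁴ → stable
The 94–105 m interval has Δρ < 0: lighter water underlies denser water.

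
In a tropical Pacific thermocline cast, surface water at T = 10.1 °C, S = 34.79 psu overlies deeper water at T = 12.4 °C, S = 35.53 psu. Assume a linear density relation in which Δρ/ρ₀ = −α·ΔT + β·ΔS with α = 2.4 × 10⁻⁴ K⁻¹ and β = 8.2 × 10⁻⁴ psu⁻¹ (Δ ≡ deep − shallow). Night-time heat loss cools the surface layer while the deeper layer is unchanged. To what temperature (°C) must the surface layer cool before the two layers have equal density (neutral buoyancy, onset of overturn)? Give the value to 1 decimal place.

9.9 °C

Neutral buoyancy requires Δρ = 0, i.e. −α(T_deep − T_surf′) + β(S_deep − S_surf) = 0.
T_surf′ = T_deep − (β/α)·ΔS = 12.4 − (8.2 × 10⁻⁴/2.4 × 10⁻⁴)·(+0.74) = 9.872 °C.
Cooling required: 10.1 − (9.872) = 0.228 °C.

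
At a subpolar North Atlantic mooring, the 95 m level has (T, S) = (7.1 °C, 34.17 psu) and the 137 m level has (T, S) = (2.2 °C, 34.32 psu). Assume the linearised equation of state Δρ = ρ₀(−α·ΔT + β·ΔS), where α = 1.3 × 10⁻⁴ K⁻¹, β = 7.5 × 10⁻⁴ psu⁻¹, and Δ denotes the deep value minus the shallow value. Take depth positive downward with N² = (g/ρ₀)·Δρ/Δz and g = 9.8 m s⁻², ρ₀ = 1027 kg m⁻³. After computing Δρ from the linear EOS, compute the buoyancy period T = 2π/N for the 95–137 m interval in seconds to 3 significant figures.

ΔT = -4.9 K, ΔS = +0.15 psu (deep − shallow).
Δρ/ρ₀ = −αΔT + βΔS = 6.37 × 10⁻⁴ + 1.125 × 10⁻⁴ = 7.495 × 10⁻⁴, so Δρ ≈ 0.7697 kg m⁻³.
N² = (g/ρ₀)·Δρ/Δz = g·(Δρ/ρ₀)/Δz = 9.8 × 7.495 × 10⁻⁴ / 42 = 1.7488 × 10⁻⁴ s⁻².
N = √(1.7488 × 10⁻⁴) = 0.013224 rad s⁻¹ → T = 2π/N = 475.14 s ≈ 475 s.

475 s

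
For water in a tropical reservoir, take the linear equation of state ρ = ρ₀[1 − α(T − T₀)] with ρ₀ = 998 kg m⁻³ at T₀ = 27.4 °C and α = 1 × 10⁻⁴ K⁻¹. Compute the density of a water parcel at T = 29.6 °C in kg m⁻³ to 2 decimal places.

997.78 kg m⁻³

T − T₀ = +2.2 K.
Bracket = 1 − α·(+2.2) = 1 + (-2.20 × 10⁻⁴) = 0.9997800.
ρ = 998 × 0.9997800 = 997.78 kg m⁻³.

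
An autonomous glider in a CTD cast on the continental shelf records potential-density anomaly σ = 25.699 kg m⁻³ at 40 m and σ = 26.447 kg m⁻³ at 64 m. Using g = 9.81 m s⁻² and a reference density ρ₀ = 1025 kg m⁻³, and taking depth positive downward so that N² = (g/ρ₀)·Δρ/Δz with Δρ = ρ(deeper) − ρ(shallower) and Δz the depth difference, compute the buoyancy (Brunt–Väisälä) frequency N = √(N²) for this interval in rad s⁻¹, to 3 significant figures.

Δρ = 1026.447 − 1025.699 = 0.748 kg m⁻³ over Δz = 64 − 40 = 24 m.
N² = (9.81/1025) × (0.748/24) = 2.9829 × 10⁻⁴ s⁻².
N = √(2.9829 × 10⁻⁴) = 0.017271 rad s⁻¹ ≈ 0.0173 rad s⁻¹.
Since Δρ > 0 the layer is stably stratified.

0.0173 rad s⁻¹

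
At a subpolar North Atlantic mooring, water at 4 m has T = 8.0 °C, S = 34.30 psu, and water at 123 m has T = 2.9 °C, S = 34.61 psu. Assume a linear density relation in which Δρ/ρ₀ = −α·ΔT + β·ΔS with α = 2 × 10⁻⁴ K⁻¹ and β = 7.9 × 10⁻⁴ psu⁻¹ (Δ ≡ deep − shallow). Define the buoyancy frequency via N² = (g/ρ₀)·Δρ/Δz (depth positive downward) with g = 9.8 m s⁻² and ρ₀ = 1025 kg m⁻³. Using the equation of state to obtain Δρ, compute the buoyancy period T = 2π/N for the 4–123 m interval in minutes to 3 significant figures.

10.3 min

ΔT = -5.1 K, ΔS = +0.31 psu (deep − shallow).
Δρ/ρ₀ = −αΔT + βΔS = 1.02 × 10⁻³ + 2.449 × 10⁻⁴ = 1.2649 × 10⁻³, so Δρ ≈ 1.297 kg m⁻³.
N² = (g/ρ₀)·Δρ/Δz = g·(Δρ/ρ₀)/Δz = 9.8 × 1.2649 × 10⁻³ / 119 = 1.0417 × 10⁻⁴ s⁻².
N = √(1.0417 × 10⁻⁴) = 0.010206 rad s⁻¹ → T = 2π/N = 615.64 s = 10.261 min ≈ 10.3 min.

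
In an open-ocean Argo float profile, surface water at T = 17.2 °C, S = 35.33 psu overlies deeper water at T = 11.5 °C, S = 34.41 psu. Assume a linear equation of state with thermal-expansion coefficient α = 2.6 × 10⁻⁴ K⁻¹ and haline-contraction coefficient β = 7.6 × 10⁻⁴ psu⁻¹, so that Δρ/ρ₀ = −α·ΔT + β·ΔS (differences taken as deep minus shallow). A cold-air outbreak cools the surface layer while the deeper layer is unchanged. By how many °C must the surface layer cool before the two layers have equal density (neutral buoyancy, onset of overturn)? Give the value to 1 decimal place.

3.0 °C

Neutral buoyancy requires Δρ = 0, i.e. −α(T_deep − T_surf′) + β(S_deep − S_surf) = 0.
T_surf′ = T_deep − (β/α)·ΔS = 11.5 − (7.6 × 10⁻⁴/2.6 × 10⁻⁴)·(-0.92) = 14.189 °C.
Cooling required: 17.2 − (14.189) = 3.011 °C.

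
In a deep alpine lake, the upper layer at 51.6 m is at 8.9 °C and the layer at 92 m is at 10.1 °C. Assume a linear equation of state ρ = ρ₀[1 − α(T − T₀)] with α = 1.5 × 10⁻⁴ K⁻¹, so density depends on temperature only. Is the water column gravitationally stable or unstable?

ΔT = 10.1 − 8.9 = +1.2 K, so Δρ/ρ₀ = −αΔT = -1.80 × 10⁻⁴.
Δρ/ρ₀ < 0, so Δρ < 0: deeper water is lighter → statically unstable; the column would overturn.

unstable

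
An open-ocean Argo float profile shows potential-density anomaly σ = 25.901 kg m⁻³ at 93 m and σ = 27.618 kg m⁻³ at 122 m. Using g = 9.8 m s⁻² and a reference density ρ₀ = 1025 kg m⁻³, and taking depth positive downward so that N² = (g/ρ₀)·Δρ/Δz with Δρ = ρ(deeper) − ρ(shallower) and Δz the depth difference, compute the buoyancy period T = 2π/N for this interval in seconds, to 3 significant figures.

Δρ = 1027.618 − 1025.901 = 1.717 kg m⁻³ over Δz = 122 − 93 = 29 m.
N² = (9.8/1025) × (1.717/29) = 5.6608 × 10⁻⁴ s⁻².
N = √(5.6608 × 10⁻⁴) = 0.023792 rad s⁻¹, so T = 2π/N = 264.09 s ≈ 264 s.

264 s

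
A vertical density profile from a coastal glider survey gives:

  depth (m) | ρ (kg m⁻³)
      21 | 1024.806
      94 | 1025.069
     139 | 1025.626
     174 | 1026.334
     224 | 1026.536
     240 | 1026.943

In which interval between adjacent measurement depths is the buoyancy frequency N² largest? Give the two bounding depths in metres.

Compute the density gradient over each adjacent pair:
  21–94 m: Δρ/Δz = 0.263/73 = 3.6 × 10⁻³ kg m⁻⁴
  94–139 m: Δρ/Δz = 0.557/45 = 0.012 kg m⁻⁴
  139–174 m: Δρ/Δz = 0.708/35 = 0.020 kg m⁻⁴
  174–224 m: Δρ/Δz = 0.202/50 = 4.0 × 10⁻³ kg m⁻⁴
  224–240 m: Δρ/Δz = 0.407/16 = 0.025 kg m⁻⁴
The largest gradient is in the 224–240 m interval — the pycnocline.

224–240 m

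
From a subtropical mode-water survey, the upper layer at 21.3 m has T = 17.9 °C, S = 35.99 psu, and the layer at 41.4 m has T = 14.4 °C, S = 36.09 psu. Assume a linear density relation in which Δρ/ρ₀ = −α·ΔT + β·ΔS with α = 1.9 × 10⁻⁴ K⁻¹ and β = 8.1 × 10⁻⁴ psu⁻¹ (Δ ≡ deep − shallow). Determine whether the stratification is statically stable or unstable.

ΔT = 14.4 − 17.9 = -3.5 K and ΔS = 36.09 − 35.99 = +0.10 psu (deep − shallow).
−αΔT = 6.65 × 10⁻⁴; βΔS = 8.10 × 10⁻⁵; sum Δρ/ρ₀ = 7.46 × 10⁻⁴.
Δρ/ρ₀ > 0, so Δρ > 0: deeper water is denser → statically stable.

stable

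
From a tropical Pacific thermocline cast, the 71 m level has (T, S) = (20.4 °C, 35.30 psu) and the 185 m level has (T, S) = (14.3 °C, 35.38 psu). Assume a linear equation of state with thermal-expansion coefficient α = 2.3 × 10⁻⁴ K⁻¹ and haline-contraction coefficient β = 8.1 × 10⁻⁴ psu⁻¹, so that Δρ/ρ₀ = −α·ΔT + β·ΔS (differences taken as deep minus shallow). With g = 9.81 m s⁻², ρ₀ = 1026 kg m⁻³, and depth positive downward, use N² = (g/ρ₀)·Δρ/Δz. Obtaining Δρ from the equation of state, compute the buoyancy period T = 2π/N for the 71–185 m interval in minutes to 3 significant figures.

9.32 min

ΔT = -6.1 K, ΔS = +0.08 psu (deep − shallow).
Δρ/ρ₀ = −αΔT + βΔS = 1.403 × 10⁻³ + 6.48 × 10⁻⁵ = 1.4678 × 10⁻³, so Δρ ≈ 1.506 kg m⁻³.
N² = (g/ρ₀)·Δρ/Δz = g·(Δρ/ρ₀)/Δz = 9.81 × 1.4678 × 10⁻³ / 114 = 1.2631 × 10⁻⁴ s⁻².
N = √(1.2631 × 10⁻⁴) = 0.011239 rad s⁻¹ → T = 2π/N = 559.05 s = 9.3175 min ≈ 9.32 min.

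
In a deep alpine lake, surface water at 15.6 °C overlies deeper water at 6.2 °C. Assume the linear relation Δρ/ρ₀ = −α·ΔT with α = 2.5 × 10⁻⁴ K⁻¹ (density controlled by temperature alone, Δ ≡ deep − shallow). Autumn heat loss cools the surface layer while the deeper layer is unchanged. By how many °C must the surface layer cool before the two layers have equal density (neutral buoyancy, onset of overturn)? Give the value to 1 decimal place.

9.4 °C

With temperature the only control, equal density requires T_surf′ = T_deep.
T_surf′ = 6.2 °C.
Cooling required: 15.6 − 6.2 = 9.4 °C.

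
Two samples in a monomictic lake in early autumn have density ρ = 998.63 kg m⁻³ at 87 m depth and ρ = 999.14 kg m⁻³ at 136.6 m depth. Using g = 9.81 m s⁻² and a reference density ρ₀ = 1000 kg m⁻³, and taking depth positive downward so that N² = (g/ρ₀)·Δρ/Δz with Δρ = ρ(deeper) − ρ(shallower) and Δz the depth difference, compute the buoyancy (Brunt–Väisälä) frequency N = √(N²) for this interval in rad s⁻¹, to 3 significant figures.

0.0100 rad s⁻¹

Δρ = 999.14 − 998.63 = 0.51 kg m⁻³ over Δz = 136.6 − 87 = 49.6 m.
N² = (9.81/1000) × (0.51/49.6) = 1.0087 × 10⁻⁴ s⁻².
N = √(1.0087 × 10⁻⁴) = 0.010043 rad s⁻¹ ≈ 0.0100 rad s⁻¹.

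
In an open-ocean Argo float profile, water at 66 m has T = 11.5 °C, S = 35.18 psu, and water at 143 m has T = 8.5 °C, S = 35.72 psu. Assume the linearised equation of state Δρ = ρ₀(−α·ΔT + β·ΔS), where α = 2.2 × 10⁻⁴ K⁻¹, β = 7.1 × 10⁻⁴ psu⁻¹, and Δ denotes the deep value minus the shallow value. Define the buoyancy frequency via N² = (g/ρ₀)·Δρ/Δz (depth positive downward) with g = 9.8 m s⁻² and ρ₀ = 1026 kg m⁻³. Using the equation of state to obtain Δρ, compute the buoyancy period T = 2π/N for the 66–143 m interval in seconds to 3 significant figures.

ΔT = -3.0 K, ΔS = +0.54 psu (deep − shallow).
Δρ/ρ₀ = −αΔT + βΔS = 6.60 × 10⁻⁴ + 3.834 × 10⁻⁴ = 1.0434 × 10⁻³, so Δρ ≈ 1.071 kg m⁻³.
N² = (g/ρ₀)·Δρ/Δz = g·(Δρ/ρ₀)/Δz = 9.8 × 1.0434 × 10⁻³ / 77 = 1.3280 × 10⁻⁴ s⁻².
N = √(1.3280 × 10⁻⁴) = 0.011524 rad s⁻¹ → T = 2π/N = 545.23 s ≈ 545 s.

545 s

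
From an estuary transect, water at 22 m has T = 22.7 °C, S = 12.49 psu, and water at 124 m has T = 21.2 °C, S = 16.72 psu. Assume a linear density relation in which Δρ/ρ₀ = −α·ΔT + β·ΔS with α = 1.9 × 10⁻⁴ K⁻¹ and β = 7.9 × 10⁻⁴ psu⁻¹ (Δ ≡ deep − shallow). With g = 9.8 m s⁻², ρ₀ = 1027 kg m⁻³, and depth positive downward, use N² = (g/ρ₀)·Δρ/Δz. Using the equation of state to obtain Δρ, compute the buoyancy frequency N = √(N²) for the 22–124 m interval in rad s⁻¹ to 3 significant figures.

0.0187 rad s⁻¹

ΔT = -1.5 K, ΔS = +4.23 psu (deep − shallow).
Δρ/ρ₀ = −αΔT + βΔS = 2.85 × 10⁻⁴ + 3.3417 × 10⁻³ = 3.6267 × 10⁻³, so Δρ ≈ 3.725 kg m⁻³.
N² = (g/ρ₀)·Δρ/Δz = g·(Δρ/ρ₀)/Δz = 9.8 × 3.6267 × 10⁻³ / 102 = 3.4845 × 10⁻⁴ s⁻².
N = √(3.4845 × 10⁻⁴) = 0.018667 rad s⁻¹ ≈ 0.0187 rad s⁻¹.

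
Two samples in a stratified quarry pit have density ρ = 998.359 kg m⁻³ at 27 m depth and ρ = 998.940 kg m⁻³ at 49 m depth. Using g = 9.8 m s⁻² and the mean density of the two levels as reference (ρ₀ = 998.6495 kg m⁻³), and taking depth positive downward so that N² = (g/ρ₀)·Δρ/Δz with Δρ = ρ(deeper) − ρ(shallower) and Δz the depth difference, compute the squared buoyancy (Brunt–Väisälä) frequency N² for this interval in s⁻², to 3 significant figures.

Δρ = 998.940 − 998.359 = 0.581 kg m⁻³ over Δz = 49 − 27 = 22 m.
N² = (9.8/998.6495) × (0.581/22) = 2.5916 × 10⁻⁴ s⁻² ≈ 2.59 × 10⁻⁴ s⁻².

2.59 × 10⁻⁴ s⁻²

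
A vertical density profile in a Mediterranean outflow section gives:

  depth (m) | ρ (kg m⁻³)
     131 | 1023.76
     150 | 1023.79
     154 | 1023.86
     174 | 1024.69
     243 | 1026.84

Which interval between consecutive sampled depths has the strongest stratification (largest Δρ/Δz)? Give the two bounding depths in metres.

154–174 m

Compute the density gradient over each adjacent pair:
  131–150 m: Δρ/Δz = 0.03/19 = 1.6 × 10⁻³ kg m⁻⁴
  150–154 m: Δρ/Δz = 0.07/4 = 0.018 kg m⁻⁴
  154–174 m: Δρ/Δz = 0.83/20 = 0.041 kg m⁻⁴
  174–243 m: Δρ/Δz = 2.15/69 = 0.031 kg m⁻⁴
The largest gradient is in the 154–174 m interval — the pycnocline.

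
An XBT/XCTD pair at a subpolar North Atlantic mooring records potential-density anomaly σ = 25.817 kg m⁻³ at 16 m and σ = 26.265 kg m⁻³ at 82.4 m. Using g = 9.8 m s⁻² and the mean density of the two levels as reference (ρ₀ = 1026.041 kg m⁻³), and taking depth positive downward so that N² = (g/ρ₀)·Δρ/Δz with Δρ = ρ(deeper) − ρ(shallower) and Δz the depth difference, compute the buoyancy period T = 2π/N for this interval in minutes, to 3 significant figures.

13.0 min

Δρ = 1026.265 − 1025.817 = 0.448 kg m⁻³ over Δz = 82.4 − 16 = 66.4 m.
N² = (9.8/1026.041) × (0.448/66.4) = 6.4442 × 10⁻⁵ s⁻².
N = √(6.4442 × 10⁻⁵) = 8.0276 × 10⁻³ rad s⁻¹, so T = 2π/N = 782.70 s = 13.045 min ≈ 13.0 min.
N² > 0, so the interval is statically stable.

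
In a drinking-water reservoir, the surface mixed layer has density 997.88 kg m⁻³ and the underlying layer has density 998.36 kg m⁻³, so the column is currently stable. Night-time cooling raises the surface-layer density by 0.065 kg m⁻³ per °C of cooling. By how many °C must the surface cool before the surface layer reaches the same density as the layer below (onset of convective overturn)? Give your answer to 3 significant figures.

Density deficit of the surface layer: 998.36 − 997.88 = 0.48 kg m⁻³.
Required change = 0.48 / 0.065 = 7.38 °C.

7.38 °C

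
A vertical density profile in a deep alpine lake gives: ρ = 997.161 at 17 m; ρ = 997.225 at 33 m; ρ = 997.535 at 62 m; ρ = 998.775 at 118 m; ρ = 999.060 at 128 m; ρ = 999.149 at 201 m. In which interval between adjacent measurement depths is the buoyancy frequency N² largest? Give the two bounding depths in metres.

Compute the density gradient over each adjacent pair:
  17–33 m: Δρ/Δz = 0.064/16 = 4.0 × 10⁻³ kg m⁻⁴
  33–62 m: Δρ/Δz = 0.310/29 = 0.011 kg m⁻⁴
  62–118 m: Δρ/Δz = 1.240/56 = 0.022 kg m⁻⁴
  118–128 m: Δρ/Δz = 0.285/10 = 0.028 kg m⁻⁴
  128–201 m: Δρ/Δz = 0.089/73 = 1.2 × 10⁻³ kg m⁻⁴
The largest gradient is in the 118–128 m interval — the pycnocline.

118–128 m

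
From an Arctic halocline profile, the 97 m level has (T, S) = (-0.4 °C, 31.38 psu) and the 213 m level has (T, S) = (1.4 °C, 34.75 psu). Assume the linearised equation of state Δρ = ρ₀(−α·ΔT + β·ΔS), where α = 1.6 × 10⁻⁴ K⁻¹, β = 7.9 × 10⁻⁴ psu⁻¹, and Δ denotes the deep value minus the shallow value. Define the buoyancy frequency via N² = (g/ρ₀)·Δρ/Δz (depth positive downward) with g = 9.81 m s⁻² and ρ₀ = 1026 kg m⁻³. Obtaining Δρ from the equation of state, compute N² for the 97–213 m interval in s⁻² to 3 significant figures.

ΔT = +1.8 K, ΔS = +3.37 psu (deep − shallow).
Δρ/ρ₀ = −αΔT + βΔS = -2.88 × 10⁻⁴ + 2.6623 × 10⁻³ = 2.3743 × 10⁻³, so Δρ ≈ 2.436 kg m⁻³.
N² = (g/ρ₀)·Δρ/Δz = g·(Δρ/ρ₀)/Δz = 9.81 × 2.3743 × 10⁻³ / 116 = 2.0079 × 10⁻⁴ s⁻² ≈ 2.01 × 10⁻⁴ s⁻².

2.01 × 10⁻⁴ s⁻²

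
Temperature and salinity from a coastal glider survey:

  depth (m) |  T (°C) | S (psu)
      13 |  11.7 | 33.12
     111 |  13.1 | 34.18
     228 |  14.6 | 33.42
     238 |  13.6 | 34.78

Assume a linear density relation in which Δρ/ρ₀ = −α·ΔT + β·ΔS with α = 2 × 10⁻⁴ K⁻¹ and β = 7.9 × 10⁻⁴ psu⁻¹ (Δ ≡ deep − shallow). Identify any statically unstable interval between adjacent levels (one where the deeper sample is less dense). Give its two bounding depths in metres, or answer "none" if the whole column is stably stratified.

Evaluate Δρ/ρ₀ = −αΔT + βΔS across each adjacent pair:
  13–111 m: −αΔT+βΔS = −(2 × 10⁻⁴)(+1.4)+(7.9 × 10⁻⁴)(+1.06) = 5.6 × 10⁻⁴ → stable
  111–228 m: −αΔT+βΔS = −(2 × 10⁻⁴)(+1.5)+(7.9 × 10⁻⁴)(-0.76) = -9.0 × 10⁻⁴ → UNSTABLE
  228–238 m: −αΔT+βΔS = −(2 × 10⁻⁴)(-1.0)+(7.9 × 10⁻⁴)(+1.36) = 1.3 × 10⁻³ → stable
The 111–228 m interval has Δρ < 0: lighter water underlies denser water.

111–228 m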